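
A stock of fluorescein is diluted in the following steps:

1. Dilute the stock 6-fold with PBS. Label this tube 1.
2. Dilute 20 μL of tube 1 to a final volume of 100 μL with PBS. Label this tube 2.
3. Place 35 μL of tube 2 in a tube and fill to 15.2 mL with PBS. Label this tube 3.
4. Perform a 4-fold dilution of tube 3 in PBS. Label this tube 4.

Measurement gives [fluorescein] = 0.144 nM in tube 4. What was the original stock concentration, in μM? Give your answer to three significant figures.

7.50 μM

Step 1: 6-fold → factor 6
Step 2: 20 μL brought to 100 μL → factor 100/20 = 5
Step 3: 35 μL brought to 15.2 mL → factor 15200/35 = 434.29
Step 4: 4-fold → factor 4
Overall dilution factor = 6 × 5 × 434.29 × 4 = 52114
Stock = 0.144 nM × 52114 = 7504 nM = 7.50 μM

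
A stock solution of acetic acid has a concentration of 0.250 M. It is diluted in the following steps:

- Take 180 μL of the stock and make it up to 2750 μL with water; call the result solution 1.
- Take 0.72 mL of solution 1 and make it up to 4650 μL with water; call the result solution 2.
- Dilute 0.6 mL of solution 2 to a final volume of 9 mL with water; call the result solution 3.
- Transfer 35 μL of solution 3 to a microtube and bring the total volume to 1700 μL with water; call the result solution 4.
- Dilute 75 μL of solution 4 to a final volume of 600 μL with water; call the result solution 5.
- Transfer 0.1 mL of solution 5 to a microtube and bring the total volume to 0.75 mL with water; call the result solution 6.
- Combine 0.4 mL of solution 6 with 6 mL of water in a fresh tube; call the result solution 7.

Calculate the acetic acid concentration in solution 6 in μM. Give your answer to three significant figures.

Step 1: 180 μL brought to 2750 μL → factor 2750/180 = 15.278
Step 2: 0.72 mL brought to 4650 μL → factor 4.65/0.72 = 6.4583
Step 3: 0.6 mL brought to 9 mL → factor 9/0.6 = 15
Step 4: 35 μL brought to 1700 μL → factor 1700/35 = 48.571
Step 5: 75 μL brought to 600 μL → factor 600/75 = 8
Step 6: 0.1 mL brought to 0.75 mL → factor 0.75/0.1 = 7.5
Dilution factor through solution 6 = 15.278 × 6.4583 × 15 × 48.571 × 8 × 7.5 = 4.3132 × 10^6
[solution 6] = 0.250 M / 4.3132 × 10^6 = 5.796 × 10^-8 M = 0.0580 μM

0.0580 μM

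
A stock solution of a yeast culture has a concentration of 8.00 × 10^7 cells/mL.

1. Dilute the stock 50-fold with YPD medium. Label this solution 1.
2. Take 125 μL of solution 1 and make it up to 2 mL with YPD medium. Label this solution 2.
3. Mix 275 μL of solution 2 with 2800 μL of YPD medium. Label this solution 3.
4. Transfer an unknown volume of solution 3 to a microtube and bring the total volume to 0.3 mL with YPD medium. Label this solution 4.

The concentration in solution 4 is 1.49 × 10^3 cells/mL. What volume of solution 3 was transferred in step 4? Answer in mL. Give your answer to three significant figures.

0.0500 mL

Step 1: 50-fold → factor 50
Step 2: 125 μL brought to 2 mL → factor 2000/125 = 16
Step 3: 275 μL + 2800 μL = 3075 μL total → factor 3075/275 = 11.182
Step 4: v brought to 0.3 mL → factor = 0.3 mL/v
Product of known-step factors = 8945.5
Overall factor = 8.00 × 10^7 cells/mL / (1.49 × 10^3 cells/mL) = 53691
Step-4 factor = 53691 / 8945.5 = 6.0021
v = 0.3 mL / 6.0021 = 0.0500 mL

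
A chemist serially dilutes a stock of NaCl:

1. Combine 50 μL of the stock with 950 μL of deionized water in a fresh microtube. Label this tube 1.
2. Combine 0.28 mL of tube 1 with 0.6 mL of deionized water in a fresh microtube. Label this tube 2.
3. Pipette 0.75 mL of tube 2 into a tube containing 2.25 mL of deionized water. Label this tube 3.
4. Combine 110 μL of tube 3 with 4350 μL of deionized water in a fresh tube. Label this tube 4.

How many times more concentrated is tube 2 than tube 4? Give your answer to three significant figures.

Step 1: 50 μL + 950 μL = 1000 μL total → factor 1000/50 = 20
Step 2: 0.28 mL + 0.6 mL = 0.88 mL total → factor 0.88/0.28 = 3.1429
Step 3: 0.75 mL + 2.25 mL = 3 mL total → factor 3/0.75 = 4
Step 4: 110 μL + 4350 μL = 4460 μL total → factor 4460/110 = 40.545
Dilution factor to tube 2 = 62.857; to tube 4 = 10194
[tube 2]/[tube 4] = (factor to tube 4)/(factor to tube 2) = 10194/62.857 = 162

162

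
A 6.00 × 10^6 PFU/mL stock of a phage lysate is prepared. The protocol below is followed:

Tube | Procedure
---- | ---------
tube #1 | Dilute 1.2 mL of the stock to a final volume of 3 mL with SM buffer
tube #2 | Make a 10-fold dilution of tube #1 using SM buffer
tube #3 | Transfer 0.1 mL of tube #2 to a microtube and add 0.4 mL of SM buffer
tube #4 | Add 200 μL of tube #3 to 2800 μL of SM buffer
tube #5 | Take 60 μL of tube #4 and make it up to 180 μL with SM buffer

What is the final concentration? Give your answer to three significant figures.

Step 1: 1.2 mL brought to 3 mL → factor 3/1.2 = 2.5
Step 2: 10-fold → factor 10
Step 3: 0.1 mL + 0.4 mL = 0.5 mL total → factor 0.5/0.1 = 5
Step 4: 200 μL + 2800 μL = 3000 μL total → factor 3000/200 = 15
Step 5: 60 μL brought to 180 μL → factor 180/60 = 3
Overall dilution factor = 2.5 × 10 × 5 × 15 × 3 = 5625
Final = 6.00 × 10^6 PFU/mL / 5625 = 1.07 × 10^3 PFU/mL

1.07 × 10^3 PFU/mL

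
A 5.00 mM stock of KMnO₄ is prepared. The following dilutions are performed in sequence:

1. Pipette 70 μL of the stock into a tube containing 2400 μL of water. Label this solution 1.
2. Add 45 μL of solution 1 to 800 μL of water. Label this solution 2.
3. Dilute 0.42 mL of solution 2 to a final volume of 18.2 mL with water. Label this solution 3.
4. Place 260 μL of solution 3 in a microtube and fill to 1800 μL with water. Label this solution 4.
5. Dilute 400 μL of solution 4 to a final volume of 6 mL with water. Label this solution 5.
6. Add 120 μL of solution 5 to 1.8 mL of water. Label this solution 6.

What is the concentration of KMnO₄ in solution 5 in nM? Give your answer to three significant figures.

1.68 nM

Step 1: 70 μL + 2400 μL = 2470 μL total → factor 2470/70 = 35.286
Step 2: 45 μL + 800 μL = 845 μL total → factor 845/45 = 18.778
Step 3: 0.42 mL brought to 18.2 mL → factor 18.2/0.42 = 43.333
Step 4: 260 μL brought to 1800 μL → factor 1800/260 = 6.9231
Step 5: 400 μL brought to 6 mL → factor 6000/400 = 15
Dilution factor through solution 5 = 35.286 × 18.778 × 43.333 × 6.9231 × 15 = 2.9816 × 10^6
[solution 5] = 5.00 mM / 2.9816 × 10^6 = 1.677 × 10^-6 mM = 1.68 nM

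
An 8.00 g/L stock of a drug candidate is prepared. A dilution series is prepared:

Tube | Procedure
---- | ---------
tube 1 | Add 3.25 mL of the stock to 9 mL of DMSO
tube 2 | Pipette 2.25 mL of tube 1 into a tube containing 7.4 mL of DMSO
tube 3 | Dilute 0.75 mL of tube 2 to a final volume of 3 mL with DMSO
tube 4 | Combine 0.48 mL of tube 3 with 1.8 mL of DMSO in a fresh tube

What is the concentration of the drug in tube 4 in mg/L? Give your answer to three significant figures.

Step 1: 3.25 mL + 9 mL = 12.25 mL total → factor 12.25/3.25 = 3.7692
Step 2: 2.25 mL + 7.4 mL = 9.65 mL total → factor 9.65/2.25 = 4.2889
Step 3: 0.75 mL brought to 3 mL → factor 3/0.75 = 4
Step 4: 0.48 mL + 1.8 mL = 2.28 mL total → factor 2.28/0.48 = 4.75
Overall dilution factor = 3.7692 × 4.2889 × 4 × 4.75 = 307.15
Final = 8.00 g/L / 307.15 = 0.02605 g/L = 26.0 mg/L

26.0 mg/L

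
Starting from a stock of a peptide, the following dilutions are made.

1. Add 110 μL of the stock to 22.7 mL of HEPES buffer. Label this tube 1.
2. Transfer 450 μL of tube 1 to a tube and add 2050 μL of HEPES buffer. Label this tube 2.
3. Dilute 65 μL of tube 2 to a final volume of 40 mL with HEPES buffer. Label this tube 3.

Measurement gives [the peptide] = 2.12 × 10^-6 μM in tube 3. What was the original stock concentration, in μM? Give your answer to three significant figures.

1.50 μM

Step 1: 110 μL + 22.7 mL = 22810 μL total → factor 22810/110 = 207.36
Step 2: 450 μL + 2050 μL = 2500 μL total → factor 2500/450 = 5.5556
Step 3: 65 μL brought to 40 mL → factor 40000/65 = 615.38
Overall dilution factor = 207.36 × 5.5556 × 615.38 = 7.0894 × 10^5
Stock = 2.12 × 10^-6 μM × 7.0894 × 10^5 = 1.50 μM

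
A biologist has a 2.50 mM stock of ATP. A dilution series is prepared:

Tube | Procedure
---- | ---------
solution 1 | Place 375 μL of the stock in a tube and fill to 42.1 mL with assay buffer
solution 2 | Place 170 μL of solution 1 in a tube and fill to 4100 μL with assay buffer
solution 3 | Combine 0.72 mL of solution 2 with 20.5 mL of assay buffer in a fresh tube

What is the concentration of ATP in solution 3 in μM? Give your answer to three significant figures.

0.0313 μM

Step 1: 375 μL brought to 42.1 mL → factor 42100/375 = 112.27
Step 2: 170 μL brought to 4100 μL → factor 4100/170 = 24.118
Step 3: 0.72 mL + 20.5 mL = 21.22 mL total → factor 21.22/0.72 = 29.472
Overall dilution factor = 112.27 × 24.118 × 29.472 = 79799
Final = 2.50 mM / 79799 = 3.133 × 10^-5 mM = 0.0313 μM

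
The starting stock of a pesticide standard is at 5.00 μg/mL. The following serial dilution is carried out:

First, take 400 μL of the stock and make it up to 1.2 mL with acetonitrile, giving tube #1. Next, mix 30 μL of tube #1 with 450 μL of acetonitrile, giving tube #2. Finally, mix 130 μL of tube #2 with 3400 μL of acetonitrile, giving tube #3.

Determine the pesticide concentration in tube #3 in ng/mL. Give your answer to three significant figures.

Step 1: 400 μL brought to 1.2 mL → factor 1200/400 = 3
Step 2: 30 μL + 450 μL = 480 μL total → factor 480/30 = 16
Step 3: 130 μL + 3400 μL = 3530 μL total → factor 3530/130 = 27.154
Overall dilution factor = 3 × 16 × 27.154 = 1303.4
Final = 5.00 μg/mL / 1303.4 = 0.003836 μg/mL = 3.84 ng/mL

3.84 ng/mL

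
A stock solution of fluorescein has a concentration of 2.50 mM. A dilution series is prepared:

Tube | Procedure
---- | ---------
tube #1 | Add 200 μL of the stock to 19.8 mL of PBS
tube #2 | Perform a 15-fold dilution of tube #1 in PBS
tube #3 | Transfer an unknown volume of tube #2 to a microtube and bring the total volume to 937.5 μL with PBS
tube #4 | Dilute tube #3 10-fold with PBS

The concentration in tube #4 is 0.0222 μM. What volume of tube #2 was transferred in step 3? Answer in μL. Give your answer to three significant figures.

125 μL

Step 1: 200 μL + 19.8 mL = 20000 μL total → factor 20000/200 = 100
Step 2: 15-fold → factor 15
Step 3: v brought to 937.5 μL → factor = 937.5 μL/v
Step 4: 10-fold → factor 10
Product of known-step factors = 15000
Overall factor = 2.50 mM / (0.0222 μM) = 1.1261 × 10^5
Step-3 factor = 1.1261 × 10^5 / 15000 = 7.5075
v = 937.5 μL / 7.5075 = 125 μL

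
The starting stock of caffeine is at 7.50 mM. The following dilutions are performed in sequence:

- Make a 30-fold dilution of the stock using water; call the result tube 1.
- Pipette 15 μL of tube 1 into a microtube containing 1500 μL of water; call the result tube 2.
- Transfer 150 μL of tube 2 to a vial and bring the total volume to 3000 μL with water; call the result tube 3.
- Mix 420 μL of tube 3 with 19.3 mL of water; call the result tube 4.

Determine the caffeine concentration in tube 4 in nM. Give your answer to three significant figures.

Step 1: 30-fold → factor 30
Step 2: 15 μL + 1500 μL = 1515 μL total → factor 1515/15 = 101
Step 3: 150 μL brought to 3000 μL → factor 3000/150 = 20
Step 4: 420 μL + 19.3 mL = 19720 μL total → factor 19720/420 = 46.952
Overall dilution factor = 30 × 101 × 20 × 46.952 = 2.8453 × 10^6
Final = 7.50 mM / 2.8453 × 10^6 = 2.636 × 10^-6 mM = 2.64 nM

2.64 nM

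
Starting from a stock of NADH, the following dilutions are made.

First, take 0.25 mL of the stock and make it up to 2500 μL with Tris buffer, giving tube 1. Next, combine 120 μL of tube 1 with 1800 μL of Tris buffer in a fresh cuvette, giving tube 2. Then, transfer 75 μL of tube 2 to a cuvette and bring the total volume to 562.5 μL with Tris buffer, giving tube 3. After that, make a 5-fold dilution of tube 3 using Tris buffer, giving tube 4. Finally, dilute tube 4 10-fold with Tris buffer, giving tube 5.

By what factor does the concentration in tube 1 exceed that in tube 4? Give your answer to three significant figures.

600

Step 1: 0.25 mL brought to 2500 μL → factor 2.5/0.25 = 10
Step 2: 120 μL + 1800 μL = 1920 μL total → factor 1920/120 = 16
Step 3: 75 μL brought to 562.5 μL → factor 562.5/75 = 7.5
Step 4: 5-fold → factor 5
Dilution factor to tube 1 = 10; to tube 4 = 6000
[tube 1]/[tube 4] = (factor to tube 4)/(factor to tube 1) = 6000/10 = 600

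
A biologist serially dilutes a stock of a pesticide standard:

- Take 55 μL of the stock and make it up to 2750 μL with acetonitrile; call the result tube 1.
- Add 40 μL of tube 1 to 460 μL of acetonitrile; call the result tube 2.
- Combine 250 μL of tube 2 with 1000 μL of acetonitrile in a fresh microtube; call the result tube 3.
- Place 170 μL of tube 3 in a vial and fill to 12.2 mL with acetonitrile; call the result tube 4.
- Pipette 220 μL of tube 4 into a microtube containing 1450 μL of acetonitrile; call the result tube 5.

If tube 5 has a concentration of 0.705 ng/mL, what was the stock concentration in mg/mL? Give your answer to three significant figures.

1.20 mg/mL

Step 1: 55 μL brought to 2750 μL → factor 2750/55 = 50
Step 2: 40 μL + 460 μL = 500 μL total → factor 500/40 = 12.5
Step 3: 250 μL + 1000 μL = 1250 μL total → factor 1250/250 = 5
Step 4: 170 μL brought to 12.2 mL → factor 12200/170 = 71.765
Step 5: 220 μL + 1450 μL = 1670 μL total → factor 1670/220 = 7.5909
Overall dilution factor = 50 × 12.5 × 5 × 71.765 × 7.5909 = 1.7024 × 10^6
Stock = 0.705 ng/mL × 1.7024 × 10^6 = 1.200 × 10^6 ng/mL = 1.20 mg/mL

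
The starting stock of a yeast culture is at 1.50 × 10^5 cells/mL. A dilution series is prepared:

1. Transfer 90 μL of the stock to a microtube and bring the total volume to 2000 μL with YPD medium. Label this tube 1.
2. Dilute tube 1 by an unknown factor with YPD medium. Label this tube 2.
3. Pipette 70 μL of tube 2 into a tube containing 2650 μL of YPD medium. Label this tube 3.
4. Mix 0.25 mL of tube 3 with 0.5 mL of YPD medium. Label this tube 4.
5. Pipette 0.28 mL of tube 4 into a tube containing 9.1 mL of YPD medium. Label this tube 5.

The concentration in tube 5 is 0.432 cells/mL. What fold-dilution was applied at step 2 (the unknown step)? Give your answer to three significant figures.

4.00-fold

Step 1: 90 μL brought to 2000 μL → factor 2000/90 = 22.222
Step 2: unknown factor x
Step 3: 70 μL + 2650 μL = 2720 μL total → factor 2720/70 = 38.857
Step 4: 0.25 mL + 0.5 mL = 0.75 mL total → factor 0.75/0.25 = 3
Step 5: 0.28 mL + 9.1 mL = 9.38 mL total → factor 9.38/0.28 = 33.5
Product of known-step factors = 86781
Overall factor = 1.50 × 10^5 cells/mL / (0.432 cells/mL) = 3.4722 × 10^5
x = 3.4722 × 10^5 / 86781 = 4.00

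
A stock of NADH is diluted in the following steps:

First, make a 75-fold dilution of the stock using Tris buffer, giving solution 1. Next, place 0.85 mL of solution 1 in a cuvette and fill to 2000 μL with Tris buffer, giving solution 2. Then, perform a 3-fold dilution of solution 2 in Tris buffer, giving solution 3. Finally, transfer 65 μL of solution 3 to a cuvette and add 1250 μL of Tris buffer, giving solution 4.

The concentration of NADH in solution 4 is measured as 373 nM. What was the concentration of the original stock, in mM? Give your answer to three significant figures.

Step 1: 75-fold → factor 75
Step 2: 0.85 mL brought to 2000 μL → factor 2/0.85 = 2.3529
Step 3: 3-fold → factor 3
Step 4: 65 μL + 1250 μL = 1315 μL total → factor 1315/65 = 20.231
Overall dilution factor = 75 × 2.3529 × 3 × 20.231 = 10710
Stock = 373 nM × 10710 = 3.995 × 10^6 nM = 3.99 mM

3.99 mM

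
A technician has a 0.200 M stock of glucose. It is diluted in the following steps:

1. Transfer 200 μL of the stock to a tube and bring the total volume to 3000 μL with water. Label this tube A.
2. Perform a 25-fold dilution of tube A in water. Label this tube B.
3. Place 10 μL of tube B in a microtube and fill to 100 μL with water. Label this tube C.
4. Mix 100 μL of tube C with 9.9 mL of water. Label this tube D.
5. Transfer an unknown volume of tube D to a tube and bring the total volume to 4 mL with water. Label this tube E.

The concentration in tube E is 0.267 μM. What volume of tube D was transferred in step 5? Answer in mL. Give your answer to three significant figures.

2.00 mL

Step 1: 200 μL brought to 3000 μL → factor 3000/200 = 15
Step 2: 25-fold → factor 25
Step 3: 10 μL brought to 100 μL → factor 100/10 = 10
Step 4: 100 μL + 9.9 mL = 10000 μL total → factor 10000/100 = 100
Step 5: v brought to 4 mL → factor = 4 mL/v
Product of known-step factors = 3.75 × 10^5
Overall factor = 0.200 M / (0.267 μM) = 7.4906 × 10^5
Step-5 factor = 7.4906 × 10^5 / 3.75 × 10^5 = 1.9975
v = 4 mL / 1.9975 = 2.00 mL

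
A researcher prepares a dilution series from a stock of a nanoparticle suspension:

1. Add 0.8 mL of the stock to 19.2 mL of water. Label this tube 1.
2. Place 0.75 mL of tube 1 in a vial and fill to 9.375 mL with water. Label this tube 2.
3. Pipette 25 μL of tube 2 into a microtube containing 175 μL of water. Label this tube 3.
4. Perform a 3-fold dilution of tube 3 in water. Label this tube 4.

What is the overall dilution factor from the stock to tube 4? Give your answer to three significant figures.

7.50 × 10^3

Step 1: 0.8 mL + 19.2 mL = 20 mL total → factor 20/0.8 = 25
Step 2: 0.75 mL brought to 9.375 mL → factor 9.375/0.75 = 12.5
Step 3: 25 μL + 175 μL = 200 μL total → factor 200/25 = 8
Step 4: 3-fold → factor 3
Overall dilution factor = 25 × 12.5 × 8 × 3 = 7500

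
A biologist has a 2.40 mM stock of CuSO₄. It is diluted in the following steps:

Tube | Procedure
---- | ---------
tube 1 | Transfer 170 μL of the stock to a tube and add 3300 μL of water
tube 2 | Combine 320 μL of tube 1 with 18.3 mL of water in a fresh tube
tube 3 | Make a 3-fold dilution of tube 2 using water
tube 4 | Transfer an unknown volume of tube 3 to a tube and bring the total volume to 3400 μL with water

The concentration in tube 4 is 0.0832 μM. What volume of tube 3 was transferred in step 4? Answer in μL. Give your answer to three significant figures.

420 μL

Step 1: 170 μL + 3300 μL = 3470 μL total → factor 3470/170 = 20.412
Step 2: 320 μL + 18.3 mL = 18620 μL total → factor 18620/320 = 58.188
Step 3: 3-fold → factor 3
Step 4: v brought to 3400 μL → factor = 3400 μL/v
Product of known-step factors = 3563.1
Overall factor = 2.40 mM / (0.0832 μM) = 28846
Step-4 factor = 28846 / 3563.1 = 8.0957
v = 3400 μL / 8.0957 = 420 μL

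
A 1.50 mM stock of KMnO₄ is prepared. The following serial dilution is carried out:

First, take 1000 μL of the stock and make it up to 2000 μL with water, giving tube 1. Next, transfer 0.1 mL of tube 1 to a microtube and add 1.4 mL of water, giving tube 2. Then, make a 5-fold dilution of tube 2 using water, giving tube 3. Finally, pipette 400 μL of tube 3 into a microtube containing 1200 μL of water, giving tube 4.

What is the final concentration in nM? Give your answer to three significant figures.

Step 1: 1000 μL brought to 2000 μL → factor 2000/1000 = 2
Step 2: 0.1 mL + 1.4 mL = 1.5 mL total → factor 1.5/0.1 = 15
Step 3: 5-fold → factor 5
Step 4: 400 μL + 1200 μL = 1600 μL total → factor 1600/400 = 4
Overall dilution factor = 2 × 15 × 5 × 4 = 600
Final = 1.50 mM / 600 = 0.002500 mM = 2.50 × 10^3 nM

2.50 × 10^3 nM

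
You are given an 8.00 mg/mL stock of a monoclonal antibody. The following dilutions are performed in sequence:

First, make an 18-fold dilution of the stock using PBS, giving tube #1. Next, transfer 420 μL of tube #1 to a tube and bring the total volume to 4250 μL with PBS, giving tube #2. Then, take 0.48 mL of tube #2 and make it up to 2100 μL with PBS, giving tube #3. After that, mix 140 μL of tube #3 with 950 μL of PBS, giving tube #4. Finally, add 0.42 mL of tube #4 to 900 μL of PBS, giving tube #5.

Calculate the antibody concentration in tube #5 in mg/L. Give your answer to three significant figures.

0.410 mg/L

Step 1: 18-fold → factor 18
Step 2: 420 μL brought to 4250 μL → factor 4250/420 = 10.119
Step 3: 0.48 mL brought to 2100 μL → factor 2.1/0.48 = 4.375
Step 4: 140 μL + 950 μL = 1090 μL total → factor 1090/140 = 7.7857
Step 5: 0.42 mL + 900 μL = 1.32 mL total → factor 1.32/0.42 = 3.1429
Dilution factor through tube #5 = 18 × 10.119 × 4.375 × 7.7857 × 3.1429 = 19499
[tube #5] = 8.00 mg/mL / 19499 = 0.0004103 mg/mL = 0.410 mg/L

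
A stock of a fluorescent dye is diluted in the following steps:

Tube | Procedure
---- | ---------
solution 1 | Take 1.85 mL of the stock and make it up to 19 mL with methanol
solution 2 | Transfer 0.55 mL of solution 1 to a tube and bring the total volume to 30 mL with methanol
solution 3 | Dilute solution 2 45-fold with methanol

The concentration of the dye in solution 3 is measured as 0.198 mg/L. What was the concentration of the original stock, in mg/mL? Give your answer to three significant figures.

Step 1: 1.85 mL brought to 19 mL → factor 19/1.85 = 10.27
Step 2: 0.55 mL brought to 30 mL → factor 30/0.55 = 54.545
Step 3: 45-fold → factor 45
Overall dilution factor = 10.27 × 54.545 × 45 = 25209
Stock = 0.198 mg/L × 25209 = 4991 mg/L = 4.99 mg/mL

4.99 mg/mL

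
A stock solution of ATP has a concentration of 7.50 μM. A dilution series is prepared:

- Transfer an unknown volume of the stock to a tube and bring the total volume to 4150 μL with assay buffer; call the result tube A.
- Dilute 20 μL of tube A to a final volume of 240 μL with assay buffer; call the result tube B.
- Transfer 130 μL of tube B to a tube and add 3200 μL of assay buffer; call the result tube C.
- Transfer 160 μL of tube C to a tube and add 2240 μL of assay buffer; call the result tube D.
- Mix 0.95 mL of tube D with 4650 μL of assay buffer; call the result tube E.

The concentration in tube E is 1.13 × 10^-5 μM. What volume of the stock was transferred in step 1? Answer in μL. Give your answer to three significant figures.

Step 1: v brought to 4150 μL → factor = 4150 μL/v
Step 2: 20 μL brought to 240 μL → factor 240/20 = 12
Step 3: 130 μL + 3200 μL = 3330 μL total → factor 3330/130 = 25.615
Step 4: 160 μL + 2240 μL = 2400 μL total → factor 2400/160 = 15
Step 5: 0.95 mL + 4650 μL = 5.6 mL total → factor 5.6/0.95 = 5.8947
Product of known-step factors = 27179
Overall factor = 7.50 μM / (1.13 × 10^-5 μM) = 6.6372 × 10^5
Step-1 factor = 6.6372 × 10^5 / 27179 = 24.42
v = 4150 μL / 24.42 = 170 μL

170 μL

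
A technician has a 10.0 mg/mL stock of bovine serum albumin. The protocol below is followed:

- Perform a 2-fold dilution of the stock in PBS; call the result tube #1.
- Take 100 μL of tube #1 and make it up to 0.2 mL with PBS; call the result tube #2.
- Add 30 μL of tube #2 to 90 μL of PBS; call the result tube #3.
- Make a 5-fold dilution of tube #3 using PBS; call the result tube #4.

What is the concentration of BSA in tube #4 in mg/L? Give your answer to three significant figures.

Step 1: 2-fold → factor 2
Step 2: 100 μL brought to 0.2 mL → factor 200/100 = 2
Step 3: 30 μL + 90 μL = 120 μL total → factor 120/30 = 4
Step 4: 5-fold → factor 5
Overall dilution factor = 2 × 2 × 4 × 5 = 80
Final = 10.0 mg/mL / 80 = 0.1250 mg/mL = 125 mg/L

125 mg/L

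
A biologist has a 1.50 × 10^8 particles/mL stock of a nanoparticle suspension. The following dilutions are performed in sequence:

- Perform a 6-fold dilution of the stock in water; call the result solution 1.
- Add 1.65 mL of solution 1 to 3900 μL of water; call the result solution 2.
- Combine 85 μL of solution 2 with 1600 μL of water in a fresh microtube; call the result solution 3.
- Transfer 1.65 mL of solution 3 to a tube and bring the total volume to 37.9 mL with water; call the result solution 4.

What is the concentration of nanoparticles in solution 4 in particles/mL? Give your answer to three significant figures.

1.63 × 10^4 particles/mL

Step 1: 6-fold → factor 6
Step 2: 1.65 mL + 3900 μL = 5.55 mL total → factor 5.55/1.65 = 3.3636
Step 3: 85 μL + 1600 μL = 1685 μL total → factor 1685/85 = 19.824
Step 4: 1.65 mL brought to 37.9 mL → factor 37.9/1.65 = 22.97
Overall dilution factor = 6 × 3.3636 × 19.824 × 22.97 = 9189.6
Final = 1.50 × 10^8 particles/mL / 9189.6 = 1.63 × 10^4 particles/mL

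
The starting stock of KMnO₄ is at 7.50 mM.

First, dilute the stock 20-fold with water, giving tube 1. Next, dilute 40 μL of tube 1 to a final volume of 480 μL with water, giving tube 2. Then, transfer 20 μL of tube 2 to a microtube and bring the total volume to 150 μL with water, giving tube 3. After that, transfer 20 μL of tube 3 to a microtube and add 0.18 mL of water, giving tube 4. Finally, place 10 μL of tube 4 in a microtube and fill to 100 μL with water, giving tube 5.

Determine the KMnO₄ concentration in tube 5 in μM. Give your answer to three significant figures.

Step 1: 20-fold → factor 20
Step 2: 40 μL brought to 480 μL → factor 480/40 = 12
Step 3: 20 μL brought to 150 μL → factor 150/20 = 7.5
Step 4: 20 μL + 0.18 mL = 200 μL total → factor 200/20 = 10
Step 5: 10 μL brought to 100 μL → factor 100/10 = 10
Overall dilution factor = 20 × 12 × 7.5 × 10 × 10 = 1.8 × 10^5
Final = 7.50 mM / 1.8 × 10^5 = 4.167 × 10^-5 mM = 0.0417 μM

0.0417 μM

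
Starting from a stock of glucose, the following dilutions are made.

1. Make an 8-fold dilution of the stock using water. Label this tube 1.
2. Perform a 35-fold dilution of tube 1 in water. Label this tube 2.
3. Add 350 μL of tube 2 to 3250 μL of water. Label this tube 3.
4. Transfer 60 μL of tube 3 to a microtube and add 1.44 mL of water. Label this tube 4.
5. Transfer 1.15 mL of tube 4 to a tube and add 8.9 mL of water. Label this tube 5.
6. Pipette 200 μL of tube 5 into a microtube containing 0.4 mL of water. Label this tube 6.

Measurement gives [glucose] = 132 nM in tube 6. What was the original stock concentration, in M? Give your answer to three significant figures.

0.249 M

Step 1: 8-fold → factor 8
Step 2: 35-fold → factor 35
Step 3: 350 μL + 3250 μL = 3600 μL total → factor 3600/350 = 10.286
Step 4: 60 μL + 1.44 mL = 1500 μL total → factor 1500/60 = 25
Step 5: 1.15 mL + 8.9 mL = 10.05 mL total → factor 10.05/1.15 = 8.7391
Step 6: 200 μL + 0.4 mL = 600 μL total → factor 600/200 = 3
Overall dilution factor = 8 × 35 × 10.286 × 25 × 8.7391 × 3 = 1.8877 × 10^6
Stock = 132 nM × 1.8877 × 10^6 = 2.492 × 10^8 nM = 0.249 M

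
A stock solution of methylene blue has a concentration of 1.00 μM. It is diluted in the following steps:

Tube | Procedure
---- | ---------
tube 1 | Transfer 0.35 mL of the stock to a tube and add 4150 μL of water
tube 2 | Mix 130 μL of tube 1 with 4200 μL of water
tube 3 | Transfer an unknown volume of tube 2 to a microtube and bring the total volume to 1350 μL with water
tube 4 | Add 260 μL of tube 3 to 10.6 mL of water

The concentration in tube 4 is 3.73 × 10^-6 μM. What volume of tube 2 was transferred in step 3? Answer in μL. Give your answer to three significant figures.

90.1 μL

Step 1: 0.35 mL + 4150 μL = 4.5 mL total → factor 4.5/0.35 = 12.857
Step 2: 130 μL + 4200 μL = 4330 μL total → factor 4330/130 = 33.308
Step 3: v brought to 1350 μL → factor = 1350 μL/v
Step 4: 260 μL + 10.6 mL = 10860 μL total → factor 10860/260 = 41.769
Product of known-step factors = 17887
Overall factor = 1.00 μM / (3.73 × 10^-6 μM) = 2.681 × 10^5
Step-3 factor = 2.681 × 10^5 / 17887 = 14.988
v = 1350 μL / 14.988 = 90.1 μL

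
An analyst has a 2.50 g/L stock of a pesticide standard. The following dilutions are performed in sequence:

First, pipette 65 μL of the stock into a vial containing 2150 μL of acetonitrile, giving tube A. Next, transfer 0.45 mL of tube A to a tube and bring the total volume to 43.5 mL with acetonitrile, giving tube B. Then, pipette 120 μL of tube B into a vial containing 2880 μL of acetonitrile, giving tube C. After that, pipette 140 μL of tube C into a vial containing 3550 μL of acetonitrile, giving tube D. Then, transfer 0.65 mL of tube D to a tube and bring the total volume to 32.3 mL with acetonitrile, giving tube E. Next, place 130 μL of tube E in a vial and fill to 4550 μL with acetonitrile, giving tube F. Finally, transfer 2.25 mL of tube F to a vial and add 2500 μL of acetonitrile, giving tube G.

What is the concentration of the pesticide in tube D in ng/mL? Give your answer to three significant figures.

1.15 ng/mL

Step 1: 65 μL + 2150 μL = 2215 μL total → factor 2215/65 = 34.077
Step 2: 0.45 mL brought to 43.5 mL → factor 43.5/0.45 = 96.667
Step 3: 120 μL + 2880 μL = 3000 μL total → factor 3000/120 = 25
Step 4: 140 μL + 3550 μL = 3690 μL total → factor 3690/140 = 26.357
Dilution factor through tube D = 34.077 × 96.667 × 25 × 26.357 = 2.1706 × 10^6
[tube D] = 2.50 g/L / 2.1706 × 10^6 = 1.152 × 10^-6 g/L = 1.15 ng/mL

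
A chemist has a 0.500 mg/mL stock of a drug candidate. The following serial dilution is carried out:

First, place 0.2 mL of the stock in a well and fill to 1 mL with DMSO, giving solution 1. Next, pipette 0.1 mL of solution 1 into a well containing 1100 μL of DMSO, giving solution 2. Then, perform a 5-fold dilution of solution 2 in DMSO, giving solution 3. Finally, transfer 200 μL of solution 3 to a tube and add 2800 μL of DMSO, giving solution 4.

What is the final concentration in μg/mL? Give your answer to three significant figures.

Step 1: 0.2 mL brought to 1 mL → factor 1/0.2 = 5
Step 2: 0.1 mL + 1100 μL = 1.2 mL total → factor 1.2/0.1 = 12
Step 3: 5-fold → factor 5
Step 4: 200 μL + 2800 μL = 3000 μL total → factor 3000/200 = 15
Overall dilution factor = 5 × 12 × 5 × 15 = 4500
Final = 0.500 mg/mL / 4500 = 0.0001111 mg/mL = 0.111 μg/mL

0.111 μg/mL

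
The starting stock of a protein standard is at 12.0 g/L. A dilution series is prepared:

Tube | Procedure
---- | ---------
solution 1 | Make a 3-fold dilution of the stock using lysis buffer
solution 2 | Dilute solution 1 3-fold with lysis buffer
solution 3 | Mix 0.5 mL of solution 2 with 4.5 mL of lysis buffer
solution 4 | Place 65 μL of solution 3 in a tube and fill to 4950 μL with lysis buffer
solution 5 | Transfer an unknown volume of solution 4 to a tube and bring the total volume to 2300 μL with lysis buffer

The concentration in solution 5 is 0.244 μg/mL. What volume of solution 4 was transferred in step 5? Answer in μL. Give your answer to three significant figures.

Step 1: 3-fold → factor 3
Step 2: 3-fold → factor 3
Step 3: 0.5 mL + 4.5 mL = 5 mL total → factor 5/0.5 = 10
Step 4: 65 μL brought to 4950 μL → factor 4950/65 = 76.154
Step 5: v brought to 2300 μL → factor = 2300 μL/v
Product of known-step factors = 6853.8
Overall factor = 12.0 g/L / (0.244 μg/mL) = 49180
Step-5 factor = 49180 / 6853.8 = 7.1756
v = 2300 μL / 7.1756 = 321 μL

321 μL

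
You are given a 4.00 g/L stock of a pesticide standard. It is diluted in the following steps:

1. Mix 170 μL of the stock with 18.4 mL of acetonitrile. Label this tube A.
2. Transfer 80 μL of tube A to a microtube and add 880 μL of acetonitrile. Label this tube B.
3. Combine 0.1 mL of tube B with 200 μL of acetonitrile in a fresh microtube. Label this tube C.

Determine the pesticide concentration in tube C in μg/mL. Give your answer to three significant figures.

Step 1: 170 μL + 18.4 mL = 18570 μL total → factor 18570/170 = 109.24
Step 2: 80 μL + 880 μL = 960 μL total → factor 960/80 = 12
Step 3: 0.1 mL + 200 μL = 0.3 mL total → factor 0.3/0.1 = 3
Overall dilution factor = 109.24 × 12 × 3 = 3932.5
Final = 4.00 g/L / 3932.5 = 0.001017 g/L = 1.02 μg/mL

1.02 μg/mL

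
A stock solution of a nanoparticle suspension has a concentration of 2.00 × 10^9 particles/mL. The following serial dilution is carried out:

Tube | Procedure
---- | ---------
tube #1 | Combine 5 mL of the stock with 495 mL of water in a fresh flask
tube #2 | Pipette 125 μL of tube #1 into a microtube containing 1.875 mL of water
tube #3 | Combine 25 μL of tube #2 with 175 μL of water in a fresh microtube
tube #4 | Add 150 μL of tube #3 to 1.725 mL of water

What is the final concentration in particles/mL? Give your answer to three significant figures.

Step 1: 5 mL + 495 mL = 500 mL total → factor 500/5 = 100
Step 2: 125 μL + 1.875 mL = 2000 μL total → factor 2000/125 = 16
Step 3: 25 μL + 175 μL = 200 μL total → factor 200/25 = 8
Step 4: 150 μL + 1.725 mL = 1875 μL total → factor 1875/150 = 12.5
Overall dilution factor = 100 × 16 × 8 × 12.5 = 1.6 × 10^5
Final = 2.00 × 10^9 particles/mL / 1.6 × 10^5 = 1.25 × 10^4 particles/mL

1.25 × 10^4 particles/mL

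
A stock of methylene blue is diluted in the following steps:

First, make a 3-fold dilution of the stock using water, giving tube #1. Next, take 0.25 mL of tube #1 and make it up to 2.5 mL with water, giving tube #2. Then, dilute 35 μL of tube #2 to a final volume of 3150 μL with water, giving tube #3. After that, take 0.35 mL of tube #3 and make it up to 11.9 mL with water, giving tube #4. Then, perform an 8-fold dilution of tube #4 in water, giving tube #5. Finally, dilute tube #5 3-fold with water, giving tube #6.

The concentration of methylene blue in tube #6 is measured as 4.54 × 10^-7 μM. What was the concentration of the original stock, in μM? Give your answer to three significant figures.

Step 1: 3-fold → factor 3
Step 2: 0.25 mL brought to 2.5 mL → factor 2.5/0.25 = 10
Step 3: 35 μL brought to 3150 μL → factor 3150/35 = 90
Step 4: 0.35 mL brought to 11.9 mL → factor 11.9/0.35 = 34
Step 5: 8-fold → factor 8
Step 6: 3-fold → factor 3
Overall dilution factor = 3 × 10 × 90 × 34 × 8 × 3 = 2.2032 × 10^6
Stock = 4.54 × 10^-7 μM × 2.2032 × 10^6 = 1.00 μM

1.00 μM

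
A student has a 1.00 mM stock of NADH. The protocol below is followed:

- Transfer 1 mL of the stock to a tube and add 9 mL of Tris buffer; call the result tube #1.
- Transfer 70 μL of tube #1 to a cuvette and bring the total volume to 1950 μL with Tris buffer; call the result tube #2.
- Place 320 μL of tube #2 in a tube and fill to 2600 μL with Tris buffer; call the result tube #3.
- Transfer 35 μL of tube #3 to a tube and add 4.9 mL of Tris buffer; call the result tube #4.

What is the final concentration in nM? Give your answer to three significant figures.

3.13 nM

Step 1: 1 mL + 9 mL = 10 mL total → factor 10/1 = 10
Step 2: 70 μL brought to 1950 μL → factor 1950/70 = 27.857
Step 3: 320 μL brought to 2600 μL → factor 2600/320 = 8.125
Step 4: 35 μL + 4.9 mL = 4935 μL total → factor 4935/35 = 141
Overall dilution factor = 10 × 27.857 × 8.125 × 141 = 3.1914 × 10^5
Final = 1.00 mM / 3.1914 × 10^5 = 3.133 × 10^-6 mM = 3.13 nM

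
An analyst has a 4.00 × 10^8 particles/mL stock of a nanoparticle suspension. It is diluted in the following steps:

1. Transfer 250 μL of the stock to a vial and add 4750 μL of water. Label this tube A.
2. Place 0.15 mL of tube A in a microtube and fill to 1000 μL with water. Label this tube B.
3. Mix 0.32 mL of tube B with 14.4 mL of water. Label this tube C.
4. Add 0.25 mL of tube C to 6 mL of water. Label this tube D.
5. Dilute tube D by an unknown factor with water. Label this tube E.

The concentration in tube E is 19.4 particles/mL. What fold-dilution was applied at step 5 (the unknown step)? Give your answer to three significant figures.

Step 1: 250 μL + 4750 μL = 5000 μL total → factor 5000/250 = 20
Step 2: 0.15 mL brought to 1000 μL → factor 1/0.15 = 6.6667
Step 3: 0.32 mL + 14.4 mL = 14.72 mL total → factor 14.72/0.32 = 46
Step 4: 0.25 mL + 6 mL = 6.25 mL total → factor 6.25/0.25 = 25
Step 5: unknown factor x
Product of known-step factors = 1.5333 × 10^5
Overall factor = 4.00 × 10^8 particles/mL / (19.4 particles/mL) = 2.0619 × 10^7
x = 2.0619 × 10^7 / 1.5333 × 10^5 = 134

134-fold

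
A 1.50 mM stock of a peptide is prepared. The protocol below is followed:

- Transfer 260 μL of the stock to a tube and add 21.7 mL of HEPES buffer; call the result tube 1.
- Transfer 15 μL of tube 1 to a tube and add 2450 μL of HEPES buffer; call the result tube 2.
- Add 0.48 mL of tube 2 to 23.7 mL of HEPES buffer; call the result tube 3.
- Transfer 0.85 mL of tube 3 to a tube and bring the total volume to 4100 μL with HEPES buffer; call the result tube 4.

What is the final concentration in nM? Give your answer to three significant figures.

0.445 nM

Step 1: 260 μL + 21.7 mL = 21960 μL total → factor 21960/260 = 84.462
Step 2: 15 μL + 2450 μL = 2465 μL total → factor 2465/15 = 164.33
Step 3: 0.48 mL + 23.7 mL = 24.18 mL total → factor 24.18/0.48 = 50.375
Step 4: 0.85 mL brought to 4100 μL → factor 4.1/0.85 = 4.8235
Overall dilution factor = 84.462 × 164.33 × 50.375 × 4.8235 = 3.3726 × 10^6
Final = 1.50 mM / 3.3726 × 10^6 = 4.448 × 10^-7 mM = 0.445 nM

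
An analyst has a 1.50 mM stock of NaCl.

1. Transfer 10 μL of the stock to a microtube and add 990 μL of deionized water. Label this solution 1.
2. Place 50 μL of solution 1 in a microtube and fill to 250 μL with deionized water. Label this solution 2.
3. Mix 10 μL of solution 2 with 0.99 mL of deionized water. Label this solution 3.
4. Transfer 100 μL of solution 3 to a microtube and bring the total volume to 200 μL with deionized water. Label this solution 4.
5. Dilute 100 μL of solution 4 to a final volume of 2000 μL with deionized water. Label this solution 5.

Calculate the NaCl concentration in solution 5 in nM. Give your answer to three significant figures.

Step 1: 10 μL + 990 μL = 1000 μL total → factor 1000/10 = 100
Step 2: 50 μL brought to 250 μL → factor 250/50 = 5
Step 3: 10 μL + 0.99 mL = 1000 μL total → factor 1000/10 = 100
Step 4: 100 μL brought to 200 μL → factor 200/100 = 2
Step 5: 100 μL brought to 2000 μL → factor 2000/100 = 20
Dilution factor through solution 5 = 100 × 5 × 100 × 2 × 20 = 2 × 10^6
[solution 5] = 1.50 mM / 2 × 10^6 = 7.500 × 10^-7 mM = 0.750 nM

0.750 nM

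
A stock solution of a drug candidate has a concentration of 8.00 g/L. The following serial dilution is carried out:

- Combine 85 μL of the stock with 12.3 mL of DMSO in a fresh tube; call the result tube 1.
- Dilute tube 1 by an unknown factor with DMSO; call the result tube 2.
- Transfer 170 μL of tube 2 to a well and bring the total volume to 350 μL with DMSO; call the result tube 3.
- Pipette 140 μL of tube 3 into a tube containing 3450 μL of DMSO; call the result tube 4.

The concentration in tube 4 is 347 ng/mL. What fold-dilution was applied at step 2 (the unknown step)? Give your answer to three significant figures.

Step 1: 85 μL + 12.3 mL = 12385 μL total → factor 12385/85 = 145.71
Step 2: unknown factor x
Step 3: 170 μL brought to 350 μL → factor 350/170 = 2.0588
Step 4: 140 μL + 3450 μL = 3590 μL total → factor 3590/140 = 25.643
Product of known-step factors = 7692.4
Overall factor = 8.00 g/L / (347 ng/mL) = 23055
x = 23055 / 7692.4 = 3.00

3.00-fold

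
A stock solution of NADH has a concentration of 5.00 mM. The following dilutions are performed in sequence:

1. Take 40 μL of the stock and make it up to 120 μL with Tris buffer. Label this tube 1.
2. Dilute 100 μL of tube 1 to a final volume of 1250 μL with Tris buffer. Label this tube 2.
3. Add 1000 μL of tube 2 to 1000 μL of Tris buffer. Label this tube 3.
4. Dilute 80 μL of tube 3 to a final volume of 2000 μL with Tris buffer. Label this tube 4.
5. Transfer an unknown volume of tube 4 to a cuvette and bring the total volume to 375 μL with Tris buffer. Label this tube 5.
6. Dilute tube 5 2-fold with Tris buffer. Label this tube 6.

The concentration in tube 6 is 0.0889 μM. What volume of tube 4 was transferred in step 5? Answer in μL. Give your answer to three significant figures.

25.0 μL

Step 1: 40 μL brought to 120 μL → factor 120/40 = 3
Step 2: 100 μL brought to 1250 μL → factor 1250/100 = 12.5
Step 3: 1000 μL + 1000 μL = 2000 μL total → factor 2000/1000 = 2
Step 4: 80 μL brought to 2000 μL → factor 2000/80 = 25
Step 5: v brought to 375 μL → factor = 375 μL/v
Step 6: 2-fold → factor 2
Product of known-step factors = 3750
Overall factor = 5.00 mM / (0.0889 μM) = 56243
Step-5 factor = 56243 / 3750 = 14.998
v = 375 μL / 14.998 = 25.0 μL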